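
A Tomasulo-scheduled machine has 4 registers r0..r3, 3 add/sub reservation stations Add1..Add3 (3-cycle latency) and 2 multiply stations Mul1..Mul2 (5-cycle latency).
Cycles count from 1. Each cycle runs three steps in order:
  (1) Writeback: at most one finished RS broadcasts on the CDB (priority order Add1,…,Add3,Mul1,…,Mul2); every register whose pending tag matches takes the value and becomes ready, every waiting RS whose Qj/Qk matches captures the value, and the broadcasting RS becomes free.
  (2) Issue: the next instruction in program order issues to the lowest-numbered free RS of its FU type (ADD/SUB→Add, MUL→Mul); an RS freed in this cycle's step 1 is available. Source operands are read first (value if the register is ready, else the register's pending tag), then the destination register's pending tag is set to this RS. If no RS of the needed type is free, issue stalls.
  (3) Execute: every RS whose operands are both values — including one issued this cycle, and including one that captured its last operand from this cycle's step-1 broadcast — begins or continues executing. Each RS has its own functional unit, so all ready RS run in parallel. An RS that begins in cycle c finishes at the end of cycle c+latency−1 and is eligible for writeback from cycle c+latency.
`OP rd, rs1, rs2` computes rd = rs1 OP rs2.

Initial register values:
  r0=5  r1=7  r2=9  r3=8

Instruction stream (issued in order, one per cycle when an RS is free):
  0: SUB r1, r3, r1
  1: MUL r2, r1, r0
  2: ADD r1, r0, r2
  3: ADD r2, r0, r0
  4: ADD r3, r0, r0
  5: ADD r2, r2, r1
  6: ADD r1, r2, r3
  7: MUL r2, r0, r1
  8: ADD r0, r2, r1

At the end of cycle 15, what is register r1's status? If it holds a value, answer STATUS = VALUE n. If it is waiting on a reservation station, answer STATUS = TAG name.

  c1: issue SUB r1<-Add1  regs: r0:5,r1:Add1,r2:9,r3:8
  c2: issue MUL r2<-Mul1  regs: r0:5,r1:Add1,r2:Mul1,r3:8
  c3: issue ADD r1<-Add2  regs: r0:5,r1:Add2,r2:Mul1,r3:8
  c4: CDB Add1=1; issue ADD r2<-Add1  regs: r0:5,r1:Add2,r2:Add1,r3:8
  c5: issue ADD r3<-Add3  regs: r0:5,r1:Add2,r2:Add1,r3:Add3
  c6: stall  regs: r0:5,r1:Add2,r2:Add1,r3:Add3
  c7: CDB Add1=10; issue ADD r2<-Add1  regs: r0:5,r1:Add2,r2:Add1,r3:Add3
  c8: CDB Add3=10; issue ADD r1<-Add3  regs: r0:5,r1:Add3,r2:Add1,r3:10
  c9: CDB Mul1=5; issue MUL r2<-Mul1  regs: r0:5,r1:Add3,r2:Mul1,r3:10
  c10: stall  regs: r0:5,r1:Add3,r2:Mul1,r3:10
  c11: stall  regs: r0:5,r1:Add3,r2:Mul1,r3:10
  c12: CDB Add2=10; issue ADD r0<-Add2  regs: r0:Add2,r1:Add3,r2:Mul1,r3:10
  c13: -  regs: r0:Add2,r1:Add3,r2:Mul1,r3:10
  c14: -  regs: r0:Add2,r1:Add3,r2:Mul1,r3:10
  c15: CDB Add1=20  regs: r0:Add2,r1:Add3,r2:Mul1,r3:10

STATUS = TAG Add3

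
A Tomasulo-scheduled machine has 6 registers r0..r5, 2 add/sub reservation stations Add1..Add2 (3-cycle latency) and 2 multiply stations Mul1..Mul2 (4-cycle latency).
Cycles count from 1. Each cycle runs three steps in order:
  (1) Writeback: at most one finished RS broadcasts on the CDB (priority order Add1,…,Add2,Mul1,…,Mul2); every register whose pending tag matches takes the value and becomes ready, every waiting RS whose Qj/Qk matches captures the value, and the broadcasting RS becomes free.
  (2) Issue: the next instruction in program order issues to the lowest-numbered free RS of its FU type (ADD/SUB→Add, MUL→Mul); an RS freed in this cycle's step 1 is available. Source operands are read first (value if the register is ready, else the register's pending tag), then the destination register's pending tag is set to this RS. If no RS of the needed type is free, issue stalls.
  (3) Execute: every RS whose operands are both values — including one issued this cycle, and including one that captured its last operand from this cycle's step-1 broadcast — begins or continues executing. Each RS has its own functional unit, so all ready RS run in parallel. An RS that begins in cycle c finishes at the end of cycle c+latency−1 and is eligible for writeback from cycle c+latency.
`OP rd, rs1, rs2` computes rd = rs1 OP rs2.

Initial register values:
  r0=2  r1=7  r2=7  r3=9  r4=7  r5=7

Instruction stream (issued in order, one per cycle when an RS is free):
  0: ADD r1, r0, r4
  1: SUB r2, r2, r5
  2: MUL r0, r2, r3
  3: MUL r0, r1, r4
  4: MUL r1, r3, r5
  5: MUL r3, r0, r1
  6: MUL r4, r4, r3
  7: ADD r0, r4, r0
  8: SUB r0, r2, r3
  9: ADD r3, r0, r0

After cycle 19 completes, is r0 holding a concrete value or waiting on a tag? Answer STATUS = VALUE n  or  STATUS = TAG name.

c1: issue ADD r1<-Add1 | r0:2,r1:Add1,r2:7,r3:9,r4:7,r5:7
c2: issue SUB r2<-Add2 | r0:2,r1:Add1,r2:Add2,r3:9,r4:7,r5:7
c3: issue MUL r0<-Mul1 | r0:Mul1,r1:Add1,r2:Add2,r3:9,r4:7,r5:7
c4: CDB Add1=9; issue MUL r0<-Mul2 | r0:Mul2,r1:9,r2:Add2,r3:9,r4:7,r5:7
c5: CDB Add2=0; stall | r0:Mul2,r1:9,r2:0,r3:9,r4:7,r5:7
c6: stall | r0:Mul2,r1:9,r2:0,r3:9,r4:7,r5:7
c7: stall | r0:Mul2,r1:9,r2:0,r3:9,r4:7,r5:7
c8: CDB Mul2=63; issue MUL r1<-Mul2 | r0:63,r1:Mul2,r2:0,r3:9,r4:7,r5:7
c9: CDB Mul1=0; issue MUL r3<-Mul1 | r0:63,r1:Mul2,r2:0,r3:Mul1,r4:7,r5:7
c10: stall | r0:63,r1:Mul2,r2:0,r3:Mul1,r4:7,r5:7
c11: stall | r0:63,r1:Mul2,r2:0,r3:Mul1,r4:7,r5:7
c12: CDB Mul2=63; issue MUL r4<-Mul2 | r0:63,r1:63,r2:0,r3:Mul1,r4:Mul2,r5:7
c13: issue ADD r0<-Add1 | r0:Add1,r1:63,r2:0,r3:Mul1,r4:Mul2,r5:7
c14: issue SUB r0<-Add2 | r0:Add2,r1:63,r2:0,r3:Mul1,r4:Mul2,r5:7
c15: stall | r0:Add2,r1:63,r2:0,r3:Mul1,r4:Mul2,r5:7
c16: CDB Mul1=3969; stall | r0:Add2,r1:63,r2:0,r3:3969,r4:Mul2,r5:7
c17: stall | r0:Add2,r1:63,r2:0,r3:3969,r4:Mul2,r5:7
c18: stall | r0:Add2,r1:63,r2:0,r3:3969,r4:Mul2,r5:7
c19: CDB Add2=-3969; issue ADD r3<-Add2 | r0:-3969,r1:63,r2:0,r3:Add2,r4:Mul2,r5:7

STATUS = VALUE -3969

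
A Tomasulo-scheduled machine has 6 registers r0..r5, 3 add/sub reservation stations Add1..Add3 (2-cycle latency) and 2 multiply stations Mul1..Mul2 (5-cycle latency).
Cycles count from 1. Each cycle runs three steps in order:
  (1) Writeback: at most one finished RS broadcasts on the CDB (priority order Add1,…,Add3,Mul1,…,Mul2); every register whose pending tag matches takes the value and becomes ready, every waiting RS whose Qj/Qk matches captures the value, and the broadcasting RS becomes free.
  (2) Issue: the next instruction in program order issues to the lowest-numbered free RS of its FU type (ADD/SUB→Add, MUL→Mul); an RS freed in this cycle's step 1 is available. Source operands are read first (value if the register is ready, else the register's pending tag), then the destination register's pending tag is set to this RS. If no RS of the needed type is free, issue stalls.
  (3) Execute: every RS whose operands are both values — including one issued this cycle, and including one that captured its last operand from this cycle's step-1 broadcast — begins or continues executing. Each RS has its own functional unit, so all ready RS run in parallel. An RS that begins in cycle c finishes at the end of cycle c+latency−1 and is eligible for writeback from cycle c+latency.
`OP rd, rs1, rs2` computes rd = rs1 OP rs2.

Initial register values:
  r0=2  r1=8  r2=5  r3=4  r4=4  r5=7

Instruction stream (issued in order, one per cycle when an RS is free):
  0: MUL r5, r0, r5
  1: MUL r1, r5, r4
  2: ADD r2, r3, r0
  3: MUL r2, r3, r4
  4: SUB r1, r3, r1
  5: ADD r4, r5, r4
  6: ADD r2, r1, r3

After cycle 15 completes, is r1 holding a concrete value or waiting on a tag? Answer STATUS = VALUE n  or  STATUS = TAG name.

STATUS = VALUE -52

c1: issue MUL r5<-Mul1 | r0:2,r1:8,r2:5,r3:4,r4:4,r5:Mul1
c2: issue MUL r1<-Mul2 | r0:2,r1:Mul2,r2:5,r3:4,r4:4,r5:Mul1
c3: issue ADD r2<-Add1 | r0:2,r1:Mul2,r2:Add1,r3:4,r4:4,r5:Mul1
c4: stall | r0:2,r1:Mul2,r2:Add1,r3:4,r4:4,r5:Mul1
c5: CDB Add1=6; stall | r0:2,r1:Mul2,r2:6,r3:4,r4:4,r5:Mul1
c6: CDB Mul1=14; issue MUL r2<-Mul1 | r0:2,r1:Mul2,r2:Mul1,r3:4,r4:4,r5:14
c7: issue SUB r1<-Add1 | r0:2,r1:Add1,r2:Mul1,r3:4,r4:4,r5:14
c8: issue ADD r4<-Add2 | r0:2,r1:Add1,r2:Mul1,r3:4,r4:Add2,r5:14
c9: issue ADD r2<-Add3 | r0:2,r1:Add1,r2:Add3,r3:4,r4:Add2,r5:14
c10: CDB Add2=18 | r0:2,r1:Add1,r2:Add3,r3:4,r4:18,r5:14
c11: CDB Mul1=16 | r0:2,r1:Add1,r2:Add3,r3:4,r4:18,r5:14
c12: CDB Mul2=56 | r0:2,r1:Add1,r2:Add3,r3:4,r4:18,r5:14
c13: - | r0:2,r1:Add1,r2:Add3,r3:4,r4:18,r5:14
c14: CDB Add1=-52 | r0:2,r1:-52,r2:Add3,r3:4,r4:18,r5:14
c15: - | r0:2,r1:-52,r2:Add3,r3:4,r4:18,r5:14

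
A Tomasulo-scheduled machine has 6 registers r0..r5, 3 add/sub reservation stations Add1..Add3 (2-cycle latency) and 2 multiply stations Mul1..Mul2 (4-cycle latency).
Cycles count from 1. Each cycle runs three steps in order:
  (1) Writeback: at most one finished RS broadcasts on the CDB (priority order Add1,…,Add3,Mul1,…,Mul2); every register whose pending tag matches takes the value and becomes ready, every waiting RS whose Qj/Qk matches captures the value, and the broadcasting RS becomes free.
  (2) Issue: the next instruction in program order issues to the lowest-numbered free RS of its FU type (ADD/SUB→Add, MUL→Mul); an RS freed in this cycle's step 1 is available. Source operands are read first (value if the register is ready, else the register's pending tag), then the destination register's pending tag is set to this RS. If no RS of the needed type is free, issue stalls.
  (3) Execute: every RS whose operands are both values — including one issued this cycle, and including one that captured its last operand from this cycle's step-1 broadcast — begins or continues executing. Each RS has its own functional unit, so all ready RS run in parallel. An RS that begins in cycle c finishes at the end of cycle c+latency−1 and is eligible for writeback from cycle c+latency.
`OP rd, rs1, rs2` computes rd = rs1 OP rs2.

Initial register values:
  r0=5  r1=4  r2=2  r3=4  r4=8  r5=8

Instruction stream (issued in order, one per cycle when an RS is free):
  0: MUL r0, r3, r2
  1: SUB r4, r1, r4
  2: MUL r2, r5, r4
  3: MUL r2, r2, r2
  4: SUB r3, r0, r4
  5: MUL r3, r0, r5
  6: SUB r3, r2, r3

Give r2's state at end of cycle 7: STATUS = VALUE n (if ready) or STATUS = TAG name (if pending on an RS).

c1: issue MUL r0<-Mul1 | r0:Mul1,r1:4,r2:2,r3:4,r4:8,r5:8
c2: issue SUB r4<-Add1 | r0:Mul1,r1:4,r2:2,r3:4,r4:Add1,r5:8
c3: issue MUL r2<-Mul2 | r0:Mul1,r1:4,r2:Mul2,r3:4,r4:Add1,r5:8
c4: CDB Add1=-4; stall | r0:Mul1,r1:4,r2:Mul2,r3:4,r4:-4,r5:8
c5: CDB Mul1=8; issue MUL r2<-Mul1 | r0:8,r1:4,r2:Mul1,r3:4,r4:-4,r5:8
c6: issue SUB r3<-Add1 | r0:8,r1:4,r2:Mul1,r3:Add1,r4:-4,r5:8
c7: stall | r0:8,r1:4,r2:Mul1,r3:Add1,r4:-4,r5:8

STATUS = TAG Mul1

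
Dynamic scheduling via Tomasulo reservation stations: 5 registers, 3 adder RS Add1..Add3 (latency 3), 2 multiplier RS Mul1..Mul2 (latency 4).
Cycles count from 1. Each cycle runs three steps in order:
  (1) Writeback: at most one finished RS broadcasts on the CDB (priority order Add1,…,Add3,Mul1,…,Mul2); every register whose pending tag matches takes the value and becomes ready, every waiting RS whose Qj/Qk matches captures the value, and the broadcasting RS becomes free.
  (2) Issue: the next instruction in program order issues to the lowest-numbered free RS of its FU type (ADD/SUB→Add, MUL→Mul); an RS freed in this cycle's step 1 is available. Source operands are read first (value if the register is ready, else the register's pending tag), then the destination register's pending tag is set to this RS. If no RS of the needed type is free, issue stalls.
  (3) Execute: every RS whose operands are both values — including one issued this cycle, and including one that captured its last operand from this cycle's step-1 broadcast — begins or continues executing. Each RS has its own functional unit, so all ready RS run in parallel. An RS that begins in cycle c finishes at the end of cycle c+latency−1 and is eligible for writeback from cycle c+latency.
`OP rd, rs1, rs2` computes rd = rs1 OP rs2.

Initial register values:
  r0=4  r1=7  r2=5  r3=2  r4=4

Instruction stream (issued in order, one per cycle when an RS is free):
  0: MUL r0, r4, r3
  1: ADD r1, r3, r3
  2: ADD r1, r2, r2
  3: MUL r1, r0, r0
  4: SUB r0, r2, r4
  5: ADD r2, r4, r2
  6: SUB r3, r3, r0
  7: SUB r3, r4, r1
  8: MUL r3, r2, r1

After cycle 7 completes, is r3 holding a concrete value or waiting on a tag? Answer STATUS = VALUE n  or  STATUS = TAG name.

STATUS = TAG Add3

  c1: issue MUL r0<-Mul1  regs: r0:Mul1,r1:7,r2:5,r3:2,r4:4
  c2: issue ADD r1<-Add1  regs: r0:Mul1,r1:Add1,r2:5,r3:2,r4:4
  c3: issue ADD r1<-Add2  regs: r0:Mul1,r1:Add2,r2:5,r3:2,r4:4
  c4: issue MUL r1<-Mul2  regs: r0:Mul1,r1:Mul2,r2:5,r3:2,r4:4
  c5: CDB Add1=4; issue SUB r0<-Add1  regs: r0:Add1,r1:Mul2,r2:5,r3:2,r4:4
  c6: CDB Add2=10; issue ADD r2<-Add2  regs: r0:Add1,r1:Mul2,r2:Add2,r3:2,r4:4
  c7: CDB Mul1=8; issue SUB r3<-Add3  regs: r0:Add1,r1:Mul2,r2:Add2,r3:Add3,r4:4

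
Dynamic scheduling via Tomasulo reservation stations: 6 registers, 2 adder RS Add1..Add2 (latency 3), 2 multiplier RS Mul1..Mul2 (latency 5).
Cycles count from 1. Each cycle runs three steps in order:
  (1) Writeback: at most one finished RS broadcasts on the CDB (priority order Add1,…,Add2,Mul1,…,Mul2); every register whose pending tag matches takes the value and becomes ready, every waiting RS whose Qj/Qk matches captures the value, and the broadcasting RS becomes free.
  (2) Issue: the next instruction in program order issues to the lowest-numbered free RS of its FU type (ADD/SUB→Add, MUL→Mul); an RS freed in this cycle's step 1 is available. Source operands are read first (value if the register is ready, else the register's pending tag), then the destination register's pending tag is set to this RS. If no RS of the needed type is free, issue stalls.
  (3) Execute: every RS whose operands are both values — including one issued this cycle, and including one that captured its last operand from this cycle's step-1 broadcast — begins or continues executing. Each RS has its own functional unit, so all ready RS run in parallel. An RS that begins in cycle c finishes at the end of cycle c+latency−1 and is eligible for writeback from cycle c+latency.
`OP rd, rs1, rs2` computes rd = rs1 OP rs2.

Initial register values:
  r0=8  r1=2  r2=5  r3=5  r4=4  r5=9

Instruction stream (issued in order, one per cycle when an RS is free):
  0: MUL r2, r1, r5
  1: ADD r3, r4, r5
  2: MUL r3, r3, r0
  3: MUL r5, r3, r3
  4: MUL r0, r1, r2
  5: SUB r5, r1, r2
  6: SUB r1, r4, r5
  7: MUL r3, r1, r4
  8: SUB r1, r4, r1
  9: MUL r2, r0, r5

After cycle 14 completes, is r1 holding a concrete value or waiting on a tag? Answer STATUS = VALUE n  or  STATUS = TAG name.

  c1: issue MUL r2<-Mul1  regs: r0:8,r1:2,r2:Mul1,r3:5,r4:4,r5:9
  c2: issue ADD r3<-Add1  regs: r0:8,r1:2,r2:Mul1,r3:Add1,r4:4,r5:9
  c3: issue MUL r3<-Mul2  regs: r0:8,r1:2,r2:Mul1,r3:Mul2,r4:4,r5:9
  c4: stall  regs: r0:8,r1:2,r2:Mul1,r3:Mul2,r4:4,r5:9
  c5: CDB Add1=13; stall  regs: r0:8,r1:2,r2:Mul1,r3:Mul2,r4:4,r5:9
  c6: CDB Mul1=18; issue MUL r5<-Mul1  regs: r0:8,r1:2,r2:18,r3:Mul2,r4:4,r5:Mul1
  c7: stall  regs: r0:8,r1:2,r2:18,r3:Mul2,r4:4,r5:Mul1
  c8: stall  regs: r0:8,r1:2,r2:18,r3:Mul2,r4:4,r5:Mul1
  c9: stall  regs: r0:8,r1:2,r2:18,r3:Mul2,r4:4,r5:Mul1
  c10: CDB Mul2=104; issue MUL r0<-Mul2  regs: r0:Mul2,r1:2,r2:18,r3:104,r4:4,r5:Mul1
  c11: issue SUB r5<-Add1  regs: r0:Mul2,r1:2,r2:18,r3:104,r4:4,r5:Add1
  c12: issue SUB r1<-Add2  regs: r0:Mul2,r1:Add2,r2:18,r3:104,r4:4,r5:Add1
  c13: stall  regs: r0:Mul2,r1:Add2,r2:18,r3:104,r4:4,r5:Add1
  c14: CDB Add1=-16; stall  regs: r0:Mul2,r1:Add2,r2:18,r3:104,r4:4,r5:-16

STATUS = TAG Add2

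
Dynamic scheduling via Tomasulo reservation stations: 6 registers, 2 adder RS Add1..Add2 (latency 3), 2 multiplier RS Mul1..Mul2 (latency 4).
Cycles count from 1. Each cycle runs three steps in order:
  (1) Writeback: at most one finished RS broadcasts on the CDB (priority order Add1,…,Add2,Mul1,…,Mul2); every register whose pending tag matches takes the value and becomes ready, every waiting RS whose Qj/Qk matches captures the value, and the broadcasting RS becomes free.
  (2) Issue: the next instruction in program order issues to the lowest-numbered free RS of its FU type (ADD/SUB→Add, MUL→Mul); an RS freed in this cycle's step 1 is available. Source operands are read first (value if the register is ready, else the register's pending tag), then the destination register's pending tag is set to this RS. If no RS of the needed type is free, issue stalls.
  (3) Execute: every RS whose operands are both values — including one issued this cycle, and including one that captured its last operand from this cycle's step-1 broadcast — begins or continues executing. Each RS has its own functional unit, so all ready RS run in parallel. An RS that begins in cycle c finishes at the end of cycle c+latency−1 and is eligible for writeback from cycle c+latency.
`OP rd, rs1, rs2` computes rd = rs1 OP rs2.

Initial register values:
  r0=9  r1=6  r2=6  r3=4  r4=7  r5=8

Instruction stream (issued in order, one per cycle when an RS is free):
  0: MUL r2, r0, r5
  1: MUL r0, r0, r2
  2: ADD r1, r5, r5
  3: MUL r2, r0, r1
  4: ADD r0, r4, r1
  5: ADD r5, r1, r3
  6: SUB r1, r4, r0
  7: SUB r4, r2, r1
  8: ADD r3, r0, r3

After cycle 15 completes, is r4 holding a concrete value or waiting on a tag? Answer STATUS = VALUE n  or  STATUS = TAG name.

cycle 1: issue MUL r2<-Mul1 // r0:9,r1:6,r2:Mul1,r3:4,r4:7,r5:8
cycle 2: issue MUL r0<-Mul2 // r0:Mul2,r1:6,r2:Mul1,r3:4,r4:7,r5:8
cycle 3: issue ADD r1<-Add1 // r0:Mul2,r1:Add1,r2:Mul1,r3:4,r4:7,r5:8
cycle 4: stall // r0:Mul2,r1:Add1,r2:Mul1,r3:4,r4:7,r5:8
cycle 5: CDB Mul1=72; issue MUL r2<-Mul1 // r0:Mul2,r1:Add1,r2:Mul1,r3:4,r4:7,r5:8
cycle 6: CDB Add1=16; issue ADD r0<-Add1 // r0:Add1,r1:16,r2:Mul1,r3:4,r4:7,r5:8
cycle 7: issue ADD r5<-Add2 // r0:Add1,r1:16,r2:Mul1,r3:4,r4:7,r5:Add2
cycle 8: stall // r0:Add1,r1:16,r2:Mul1,r3:4,r4:7,r5:Add2
cycle 9: CDB Add1=23; issue SUB r1<-Add1 // r0:23,r1:Add1,r2:Mul1,r3:4,r4:7,r5:Add2
cycle 10: CDB Add2=20; issue SUB r4<-Add2 // r0:23,r1:Add1,r2:Mul1,r3:4,r4:Add2,r5:20
cycle 11: CDB Mul2=648; stall // r0:23,r1:Add1,r2:Mul1,r3:4,r4:Add2,r5:20
cycle 12: CDB Add1=-16; issue ADD r3<-Add1 // r0:23,r1:-16,r2:Mul1,r3:Add1,r4:Add2,r5:20
cycle 13: - // r0:23,r1:-16,r2:Mul1,r3:Add1,r4:Add2,r5:20
cycle 14: - // r0:23,r1:-16,r2:Mul1,r3:Add1,r4:Add2,r5:20
cycle 15: CDB Add1=27 // r0:23,r1:-16,r2:Mul1,r3:27,r4:Add2,r5:20

STATUS = TAG Add2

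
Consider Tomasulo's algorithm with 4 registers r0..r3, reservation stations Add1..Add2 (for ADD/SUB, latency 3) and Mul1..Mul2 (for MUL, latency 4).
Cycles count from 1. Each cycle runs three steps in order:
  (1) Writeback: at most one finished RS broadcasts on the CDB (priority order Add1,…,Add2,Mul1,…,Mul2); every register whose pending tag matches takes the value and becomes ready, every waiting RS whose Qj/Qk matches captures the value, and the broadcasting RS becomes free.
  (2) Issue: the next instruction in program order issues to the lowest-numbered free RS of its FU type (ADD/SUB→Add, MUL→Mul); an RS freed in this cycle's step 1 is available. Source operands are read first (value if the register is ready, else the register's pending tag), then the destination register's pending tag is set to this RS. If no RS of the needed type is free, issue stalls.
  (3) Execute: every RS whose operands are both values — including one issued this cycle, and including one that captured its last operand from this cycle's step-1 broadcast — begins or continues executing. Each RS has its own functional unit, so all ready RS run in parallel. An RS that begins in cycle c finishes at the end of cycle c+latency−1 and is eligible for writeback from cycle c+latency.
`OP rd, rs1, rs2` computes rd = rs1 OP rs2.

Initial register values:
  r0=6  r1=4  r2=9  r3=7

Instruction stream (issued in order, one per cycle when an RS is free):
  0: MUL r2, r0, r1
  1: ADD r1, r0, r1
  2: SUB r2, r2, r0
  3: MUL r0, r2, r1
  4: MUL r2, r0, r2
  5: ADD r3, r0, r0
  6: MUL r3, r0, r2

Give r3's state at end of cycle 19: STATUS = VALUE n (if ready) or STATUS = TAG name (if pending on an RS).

cycle 1: issue MUL r2<-Mul1 // r0:6,r1:4,r2:Mul1,r3:7
cycle 2: issue ADD r1<-Add1 // r0:6,r1:Add1,r2:Mul1,r3:7
cycle 3: issue SUB r2<-Add2 // r0:6,r1:Add1,r2:Add2,r3:7
cycle 4: issue MUL r0<-Mul2 // r0:Mul2,r1:Add1,r2:Add2,r3:7
cycle 5: CDB Add1=10; stall // r0:Mul2,r1:10,r2:Add2,r3:7
cycle 6: CDB Mul1=24; issue MUL r2<-Mul1 // r0:Mul2,r1:10,r2:Mul1,r3:7
cycle 7: issue ADD r3<-Add1 // r0:Mul2,r1:10,r2:Mul1,r3:Add1
cycle 8: stall // r0:Mul2,r1:10,r2:Mul1,r3:Add1
cycle 9: CDB Add2=18; stall // r0:Mul2,r1:10,r2:Mul1,r3:Add1
cycle 10: stall // r0:Mul2,r1:10,r2:Mul1,r3:Add1
cycle 11: stall // r0:Mul2,r1:10,r2:Mul1,r3:Add1
cycle 12: stall // r0:Mul2,r1:10,r2:Mul1,r3:Add1
cycle 13: CDB Mul2=180; issue MUL r3<-Mul2 // r0:180,r1:10,r2:Mul1,r3:Mul2
cycle 14: - // r0:180,r1:10,r2:Mul1,r3:Mul2
cycle 15: - // r0:180,r1:10,r2:Mul1,r3:Mul2
cycle 16: CDB Add1=360 // r0:180,r1:10,r2:Mul1,r3:Mul2
cycle 17: CDB Mul1=3240 // r0:180,r1:10,r2:3240,r3:Mul2
cycle 18: - // r0:180,r1:10,r2:3240,r3:Mul2
cycle 19: - // r0:180,r1:10,r2:3240,r3:Mul2

STATUS = TAG Mul2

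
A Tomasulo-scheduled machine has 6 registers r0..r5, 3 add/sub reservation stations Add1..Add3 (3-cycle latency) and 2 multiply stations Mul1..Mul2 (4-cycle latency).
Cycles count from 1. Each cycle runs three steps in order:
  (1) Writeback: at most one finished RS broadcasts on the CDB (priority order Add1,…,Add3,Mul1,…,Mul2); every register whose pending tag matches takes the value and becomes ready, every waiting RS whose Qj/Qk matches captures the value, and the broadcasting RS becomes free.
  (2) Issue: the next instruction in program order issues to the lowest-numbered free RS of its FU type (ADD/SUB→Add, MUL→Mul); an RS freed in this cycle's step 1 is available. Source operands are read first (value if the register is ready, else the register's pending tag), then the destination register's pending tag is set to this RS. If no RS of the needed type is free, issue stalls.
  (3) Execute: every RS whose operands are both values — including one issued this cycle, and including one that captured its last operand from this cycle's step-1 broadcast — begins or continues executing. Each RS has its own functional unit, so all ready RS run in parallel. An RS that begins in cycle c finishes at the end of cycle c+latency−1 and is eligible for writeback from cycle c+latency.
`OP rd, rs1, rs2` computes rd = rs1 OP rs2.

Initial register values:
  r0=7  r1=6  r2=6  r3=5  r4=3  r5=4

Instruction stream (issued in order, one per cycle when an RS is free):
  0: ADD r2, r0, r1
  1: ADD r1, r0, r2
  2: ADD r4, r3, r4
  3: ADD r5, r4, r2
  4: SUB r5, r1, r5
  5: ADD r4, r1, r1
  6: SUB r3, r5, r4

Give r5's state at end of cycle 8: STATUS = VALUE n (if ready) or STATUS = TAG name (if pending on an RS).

  c1: issue ADD r2<-Add1  regs: r0:7,r1:6,r2:Add1,r3:5,r4:3,r5:4
  c2: issue ADD r1<-Add2  regs: r0:7,r1:Add2,r2:Add1,r3:5,r4:3,r5:4
  c3: issue ADD r4<-Add3  regs: r0:7,r1:Add2,r2:Add1,r3:5,r4:Add3,r5:4
  c4: CDB Add1=13; issue ADD r5<-Add1  regs: r0:7,r1:Add2,r2:13,r3:5,r4:Add3,r5:Add1
  c5: stall  regs: r0:7,r1:Add2,r2:13,r3:5,r4:Add3,r5:Add1
  c6: CDB Add3=8; issue SUB r5<-Add3  regs: r0:7,r1:Add2,r2:13,r3:5,r4:8,r5:Add3
  c7: CDB Add2=20; issue ADD r4<-Add2  regs: r0:7,r1:20,r2:13,r3:5,r4:Add2,r5:Add3
  c8: stall  regs: r0:7,r1:20,r2:13,r3:5,r4:Add2,r5:Add3

STATUS = TAG Add3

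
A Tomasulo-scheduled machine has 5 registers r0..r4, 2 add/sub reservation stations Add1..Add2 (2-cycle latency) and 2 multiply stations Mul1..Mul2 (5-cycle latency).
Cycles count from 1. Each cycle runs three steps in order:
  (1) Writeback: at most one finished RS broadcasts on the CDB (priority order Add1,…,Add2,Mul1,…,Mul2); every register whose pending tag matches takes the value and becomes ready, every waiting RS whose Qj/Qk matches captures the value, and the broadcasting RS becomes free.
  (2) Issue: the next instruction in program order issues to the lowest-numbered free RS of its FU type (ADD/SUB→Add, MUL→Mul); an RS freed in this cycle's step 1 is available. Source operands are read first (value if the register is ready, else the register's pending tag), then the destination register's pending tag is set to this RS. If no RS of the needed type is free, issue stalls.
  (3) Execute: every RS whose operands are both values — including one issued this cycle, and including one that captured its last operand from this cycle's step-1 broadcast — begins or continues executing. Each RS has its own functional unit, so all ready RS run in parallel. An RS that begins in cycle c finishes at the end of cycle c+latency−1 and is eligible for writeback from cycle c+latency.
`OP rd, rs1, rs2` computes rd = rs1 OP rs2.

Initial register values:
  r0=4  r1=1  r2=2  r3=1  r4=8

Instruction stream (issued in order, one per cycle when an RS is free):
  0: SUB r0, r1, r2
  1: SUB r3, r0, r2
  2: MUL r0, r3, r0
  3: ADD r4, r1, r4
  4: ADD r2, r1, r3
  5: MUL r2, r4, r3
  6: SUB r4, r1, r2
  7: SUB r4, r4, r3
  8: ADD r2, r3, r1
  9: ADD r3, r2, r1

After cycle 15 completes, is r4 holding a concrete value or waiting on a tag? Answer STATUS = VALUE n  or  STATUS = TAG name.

c1: issue SUB r0<-Add1 | r0:Add1,r1:1,r2:2,r3:1,r4:8
c2: issue SUB r3<-Add2 | r0:Add1,r1:1,r2:2,r3:Add2,r4:8
c3: CDB Add1=-1; issue MUL r0<-Mul1 | r0:Mul1,r1:1,r2:2,r3:Add2,r4:8
c4: issue ADD r4<-Add1 | r0:Mul1,r1:1,r2:2,r3:Add2,r4:Add1
c5: CDB Add2=-3; issue ADD r2<-Add2 | r0:Mul1,r1:1,r2:Add2,r3:-3,r4:Add1
c6: CDB Add1=9; issue MUL r2<-Mul2 | r0:Mul1,r1:1,r2:Mul2,r3:-3,r4:9
c7: CDB Add2=-2; issue SUB r4<-Add1 | r0:Mul1,r1:1,r2:Mul2,r3:-3,r4:Add1
c8: issue SUB r4<-Add2 | r0:Mul1,r1:1,r2:Mul2,r3:-3,r4:Add2
c9: stall | r0:Mul1,r1:1,r2:Mul2,r3:-3,r4:Add2
c10: CDB Mul1=3; stall | r0:3,r1:1,r2:Mul2,r3:-3,r4:Add2
c11: CDB Mul2=-27; stall | r0:3,r1:1,r2:-27,r3:-3,r4:Add2
c12: stall | r0:3,r1:1,r2:-27,r3:-3,r4:Add2
c13: CDB Add1=28; issue ADD r2<-Add1 | r0:3,r1:1,r2:Add1,r3:-3,r4:Add2
c14: stall | r0:3,r1:1,r2:Add1,r3:-3,r4:Add2
c15: CDB Add1=-2; issue ADD r3<-Add1 | r0:3,r1:1,r2:-2,r3:Add1,r4:Add2

STATUS = TAG Add2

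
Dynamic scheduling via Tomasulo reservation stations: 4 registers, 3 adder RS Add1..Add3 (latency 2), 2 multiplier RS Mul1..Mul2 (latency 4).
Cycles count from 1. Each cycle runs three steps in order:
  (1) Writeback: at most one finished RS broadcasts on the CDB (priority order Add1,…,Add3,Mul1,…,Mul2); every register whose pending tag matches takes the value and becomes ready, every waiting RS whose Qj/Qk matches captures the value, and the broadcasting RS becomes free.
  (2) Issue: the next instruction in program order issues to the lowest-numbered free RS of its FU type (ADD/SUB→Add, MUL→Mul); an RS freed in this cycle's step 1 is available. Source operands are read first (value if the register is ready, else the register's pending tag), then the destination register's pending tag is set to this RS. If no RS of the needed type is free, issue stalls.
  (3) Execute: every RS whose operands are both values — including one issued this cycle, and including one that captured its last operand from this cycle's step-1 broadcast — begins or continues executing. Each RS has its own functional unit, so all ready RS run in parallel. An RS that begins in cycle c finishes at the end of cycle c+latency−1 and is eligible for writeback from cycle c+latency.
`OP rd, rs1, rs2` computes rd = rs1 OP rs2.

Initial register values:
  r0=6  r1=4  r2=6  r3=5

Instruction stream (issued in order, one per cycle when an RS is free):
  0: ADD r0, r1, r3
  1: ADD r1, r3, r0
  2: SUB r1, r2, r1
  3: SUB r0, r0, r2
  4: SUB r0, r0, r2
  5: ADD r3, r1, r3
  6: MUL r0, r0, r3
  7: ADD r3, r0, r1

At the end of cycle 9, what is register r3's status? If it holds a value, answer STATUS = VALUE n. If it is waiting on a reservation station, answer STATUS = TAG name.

  c1: issue ADD r0<-Add1  regs: r0:Add1,r1:4,r2:6,r3:5
  c2: issue ADD r1<-Add2  regs: r0:Add1,r1:Add2,r2:6,r3:5
  c3: CDB Add1=9; issue SUB r1<-Add1  regs: r0:9,r1:Add1,r2:6,r3:5
  c4: issue SUB r0<-Add3  regs: r0:Add3,r1:Add1,r2:6,r3:5
  c5: CDB Add2=14; issue SUB r0<-Add2  regs: r0:Add2,r1:Add1,r2:6,r3:5
  c6: CDB Add3=3; issue ADD r3<-Add3  regs: r0:Add2,r1:Add1,r2:6,r3:Add3
  c7: CDB Add1=-8; issue MUL r0<-Mul1  regs: r0:Mul1,r1:-8,r2:6,r3:Add3
  c8: CDB Add2=-3; issue ADD r3<-Add1  regs: r0:Mul1,r1:-8,r2:6,r3:Add1
  c9: CDB Add3=-3  regs: r0:Mul1,r1:-8,r2:6,r3:Add1

STATUS = TAG Add1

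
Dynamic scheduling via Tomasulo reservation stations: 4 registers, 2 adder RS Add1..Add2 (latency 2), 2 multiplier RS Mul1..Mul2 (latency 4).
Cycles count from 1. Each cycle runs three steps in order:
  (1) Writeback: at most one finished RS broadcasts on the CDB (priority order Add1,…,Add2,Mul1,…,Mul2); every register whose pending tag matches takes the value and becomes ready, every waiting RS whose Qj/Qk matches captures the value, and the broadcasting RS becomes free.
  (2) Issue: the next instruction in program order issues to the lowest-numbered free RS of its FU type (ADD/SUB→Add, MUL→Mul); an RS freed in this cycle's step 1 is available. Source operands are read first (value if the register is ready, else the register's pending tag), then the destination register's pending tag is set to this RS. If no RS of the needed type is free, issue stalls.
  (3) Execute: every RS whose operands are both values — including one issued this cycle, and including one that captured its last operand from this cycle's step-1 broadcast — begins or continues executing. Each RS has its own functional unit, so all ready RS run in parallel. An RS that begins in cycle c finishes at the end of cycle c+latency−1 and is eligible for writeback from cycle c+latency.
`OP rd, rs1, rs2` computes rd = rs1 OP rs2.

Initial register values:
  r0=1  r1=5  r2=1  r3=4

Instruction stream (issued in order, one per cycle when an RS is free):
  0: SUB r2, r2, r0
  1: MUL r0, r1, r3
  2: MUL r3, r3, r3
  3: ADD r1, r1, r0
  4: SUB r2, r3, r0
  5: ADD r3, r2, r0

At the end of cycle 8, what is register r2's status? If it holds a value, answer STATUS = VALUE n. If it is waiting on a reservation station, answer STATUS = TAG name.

STATUS = TAG Add2

  c1: issue SUB r2<-Add1  regs: r0:1,r1:5,r2:Add1,r3:4
  c2: issue MUL r0<-Mul1  regs: r0:Mul1,r1:5,r2:Add1,r3:4
  c3: CDB Add1=0; issue MUL r3<-Mul2  regs: r0:Mul1,r1:5,r2:0,r3:Mul2
  c4: issue ADD r1<-Add1  regs: r0:Mul1,r1:Add1,r2:0,r3:Mul2
  c5: issue SUB r2<-Add2  regs: r0:Mul1,r1:Add1,r2:Add2,r3:Mul2
  c6: CDB Mul1=20; stall  regs: r0:20,r1:Add1,r2:Add2,r3:Mul2
  c7: CDB Mul2=16; stall  regs: r0:20,r1:Add1,r2:Add2,r3:16
  c8: CDB Add1=25; issue ADD r3<-Add1  regs: r0:20,r1:25,r2:Add2,r3:Add1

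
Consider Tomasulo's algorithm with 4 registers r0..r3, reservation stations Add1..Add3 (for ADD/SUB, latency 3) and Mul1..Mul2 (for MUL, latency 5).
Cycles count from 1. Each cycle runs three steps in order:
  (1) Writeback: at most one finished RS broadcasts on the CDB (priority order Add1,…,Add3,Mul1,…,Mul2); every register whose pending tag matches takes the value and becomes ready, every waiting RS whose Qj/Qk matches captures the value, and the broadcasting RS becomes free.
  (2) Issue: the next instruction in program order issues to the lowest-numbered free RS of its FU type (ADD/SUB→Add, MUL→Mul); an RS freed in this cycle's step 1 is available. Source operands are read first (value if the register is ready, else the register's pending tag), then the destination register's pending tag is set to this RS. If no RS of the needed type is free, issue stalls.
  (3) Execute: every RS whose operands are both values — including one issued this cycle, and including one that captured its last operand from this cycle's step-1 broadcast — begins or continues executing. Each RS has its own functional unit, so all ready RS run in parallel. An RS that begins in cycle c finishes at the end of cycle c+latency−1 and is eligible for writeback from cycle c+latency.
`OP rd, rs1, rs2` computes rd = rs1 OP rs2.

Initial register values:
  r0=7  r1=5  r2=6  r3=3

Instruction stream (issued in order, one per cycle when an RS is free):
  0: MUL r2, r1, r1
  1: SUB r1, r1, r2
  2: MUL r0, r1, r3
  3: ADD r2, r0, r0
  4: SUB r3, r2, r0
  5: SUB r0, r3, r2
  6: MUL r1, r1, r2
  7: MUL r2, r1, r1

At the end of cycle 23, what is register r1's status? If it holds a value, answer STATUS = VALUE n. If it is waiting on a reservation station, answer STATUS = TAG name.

STATUS = VALUE 2400

c1: issue MUL r2<-Mul1 | r0:7,r1:5,r2:Mul1,r3:3
c2: issue SUB r1<-Add1 | r0:7,r1:Add1,r2:Mul1,r3:3
c3: issue MUL r0<-Mul2 | r0:Mul2,r1:Add1,r2:Mul1,r3:3
c4: issue ADD r2<-Add2 | r0:Mul2,r1:Add1,r2:Add2,r3:3
c5: issue SUB r3<-Add3 | r0:Mul2,r1:Add1,r2:Add2,r3:Add3
c6: CDB Mul1=25; stall | r0:Mul2,r1:Add1,r2:Add2,r3:Add3
c7: stall | r0:Mul2,r1:Add1,r2:Add2,r3:Add3
c8: stall | r0:Mul2,r1:Add1,r2:Add2,r3:Add3
c9: CDB Add1=-20; issue SUB r0<-Add1 | r0:Add1,r1:-20,r2:Add2,r3:Add3
c10: issue MUL r1<-Mul1 | r0:Add1,r1:Mul1,r2:Add2,r3:Add3
c11: stall | r0:Add1,r1:Mul1,r2:Add2,r3:Add3
c12: stall | r0:Add1,r1:Mul1,r2:Add2,r3:Add3
c13: stall | r0:Add1,r1:Mul1,r2:Add2,r3:Add3
c14: CDB Mul2=-60; issue MUL r2<-Mul2 | r0:Add1,r1:Mul1,r2:Mul2,r3:Add3
c15: - | r0:Add1,r1:Mul1,r2:Mul2,r3:Add3
c16: - | r0:Add1,r1:Mul1,r2:Mul2,r3:Add3
c17: CDB Add2=-120 | r0:Add1,r1:Mul1,r2:Mul2,r3:Add3
c18: - | r0:Add1,r1:Mul1,r2:Mul2,r3:Add3
c19: - | r0:Add1,r1:Mul1,r2:Mul2,r3:Add3
c20: CDB Add3=-60 | r0:Add1,r1:Mul1,r2:Mul2,r3:-60
c21: - | r0:Add1,r1:Mul1,r2:Mul2,r3:-60
c22: CDB Mul1=2400 | r0:Add1,r1:2400,r2:Mul2,r3:-60
c23: CDB Add1=60 | r0:60,r1:2400,r2:Mul2,r3:-60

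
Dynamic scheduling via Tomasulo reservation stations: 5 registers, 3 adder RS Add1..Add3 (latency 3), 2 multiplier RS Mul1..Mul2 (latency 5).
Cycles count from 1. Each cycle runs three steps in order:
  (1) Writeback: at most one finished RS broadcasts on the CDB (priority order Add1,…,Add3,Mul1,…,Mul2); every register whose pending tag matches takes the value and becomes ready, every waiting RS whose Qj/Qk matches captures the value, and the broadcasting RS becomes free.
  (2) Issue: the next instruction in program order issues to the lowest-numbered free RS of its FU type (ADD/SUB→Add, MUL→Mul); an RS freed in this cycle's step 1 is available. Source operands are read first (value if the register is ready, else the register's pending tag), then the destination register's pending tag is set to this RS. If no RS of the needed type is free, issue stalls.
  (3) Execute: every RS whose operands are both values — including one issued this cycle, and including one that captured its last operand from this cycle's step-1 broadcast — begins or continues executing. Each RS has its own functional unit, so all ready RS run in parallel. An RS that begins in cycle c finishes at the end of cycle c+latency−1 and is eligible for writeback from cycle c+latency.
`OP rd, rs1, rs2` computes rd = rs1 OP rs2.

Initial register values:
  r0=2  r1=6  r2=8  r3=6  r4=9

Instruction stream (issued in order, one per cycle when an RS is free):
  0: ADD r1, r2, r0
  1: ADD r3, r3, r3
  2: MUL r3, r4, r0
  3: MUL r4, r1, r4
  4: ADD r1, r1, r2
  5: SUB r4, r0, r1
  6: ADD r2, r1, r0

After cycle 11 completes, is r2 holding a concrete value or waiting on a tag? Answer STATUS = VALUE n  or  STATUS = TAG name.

STATUS = TAG Add3

c1: issue ADD r1<-Add1 | r0:2,r1:Add1,r2:8,r3:6,r4:9
c2: issue ADD r3<-Add2 | r0:2,r1:Add1,r2:8,r3:Add2,r4:9
c3: issue MUL r3<-Mul1 | r0:2,r1:Add1,r2:8,r3:Mul1,r4:9
c4: CDB Add1=10; issue MUL r4<-Mul2 | r0:2,r1:10,r2:8,r3:Mul1,r4:Mul2
c5: CDB Add2=12; issue ADD r1<-Add1 | r0:2,r1:Add1,r2:8,r3:Mul1,r4:Mul2
c6: issue SUB r4<-Add2 | r0:2,r1:Add1,r2:8,r3:Mul1,r4:Add2
c7: issue ADD r2<-Add3 | r0:2,r1:Add1,r2:Add3,r3:Mul1,r4:Add2
c8: CDB Add1=18 | r0:2,r1:18,r2:Add3,r3:Mul1,r4:Add2
c9: CDB Mul1=18 | r0:2,r1:18,r2:Add3,r3:18,r4:Add2
c10: CDB Mul2=90 | r0:2,r1:18,r2:Add3,r3:18,r4:Add2
c11: CDB Add2=-16 | r0:2,r1:18,r2:Add3,r3:18,r4:-16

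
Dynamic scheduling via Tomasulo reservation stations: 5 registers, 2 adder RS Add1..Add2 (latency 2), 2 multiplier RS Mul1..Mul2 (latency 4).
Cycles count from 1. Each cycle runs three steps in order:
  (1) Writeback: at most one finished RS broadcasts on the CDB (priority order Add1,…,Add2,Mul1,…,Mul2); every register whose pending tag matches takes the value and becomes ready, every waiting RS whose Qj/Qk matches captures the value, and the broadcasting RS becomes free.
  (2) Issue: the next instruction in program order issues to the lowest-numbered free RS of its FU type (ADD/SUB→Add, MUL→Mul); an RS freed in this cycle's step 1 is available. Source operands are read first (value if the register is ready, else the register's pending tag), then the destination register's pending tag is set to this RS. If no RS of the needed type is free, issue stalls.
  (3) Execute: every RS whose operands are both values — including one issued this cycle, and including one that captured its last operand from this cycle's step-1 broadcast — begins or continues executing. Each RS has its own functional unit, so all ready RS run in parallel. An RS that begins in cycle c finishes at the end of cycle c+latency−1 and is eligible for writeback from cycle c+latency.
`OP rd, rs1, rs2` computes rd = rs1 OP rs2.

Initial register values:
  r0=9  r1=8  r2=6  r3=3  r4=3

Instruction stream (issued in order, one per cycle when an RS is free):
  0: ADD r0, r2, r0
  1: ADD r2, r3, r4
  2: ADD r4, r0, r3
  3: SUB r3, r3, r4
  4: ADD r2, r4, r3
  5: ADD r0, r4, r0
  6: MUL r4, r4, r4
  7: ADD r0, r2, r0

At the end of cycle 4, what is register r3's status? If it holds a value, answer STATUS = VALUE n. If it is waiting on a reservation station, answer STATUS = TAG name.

STATUS = TAG Add2

cycle 1: issue ADD r0<-Add1 // r0:Add1,r1:8,r2:6,r3:3,r4:3
cycle 2: issue ADD r2<-Add2 // r0:Add1,r1:8,r2:Add2,r3:3,r4:3
cycle 3: CDB Add1=15; issue ADD r4<-Add1 // r0:15,r1:8,r2:Add2,r3:3,r4:Add1
cycle 4: CDB Add2=6; issue SUB r3<-Add2 // r0:15,r1:8,r2:6,r3:Add2,r4:Add1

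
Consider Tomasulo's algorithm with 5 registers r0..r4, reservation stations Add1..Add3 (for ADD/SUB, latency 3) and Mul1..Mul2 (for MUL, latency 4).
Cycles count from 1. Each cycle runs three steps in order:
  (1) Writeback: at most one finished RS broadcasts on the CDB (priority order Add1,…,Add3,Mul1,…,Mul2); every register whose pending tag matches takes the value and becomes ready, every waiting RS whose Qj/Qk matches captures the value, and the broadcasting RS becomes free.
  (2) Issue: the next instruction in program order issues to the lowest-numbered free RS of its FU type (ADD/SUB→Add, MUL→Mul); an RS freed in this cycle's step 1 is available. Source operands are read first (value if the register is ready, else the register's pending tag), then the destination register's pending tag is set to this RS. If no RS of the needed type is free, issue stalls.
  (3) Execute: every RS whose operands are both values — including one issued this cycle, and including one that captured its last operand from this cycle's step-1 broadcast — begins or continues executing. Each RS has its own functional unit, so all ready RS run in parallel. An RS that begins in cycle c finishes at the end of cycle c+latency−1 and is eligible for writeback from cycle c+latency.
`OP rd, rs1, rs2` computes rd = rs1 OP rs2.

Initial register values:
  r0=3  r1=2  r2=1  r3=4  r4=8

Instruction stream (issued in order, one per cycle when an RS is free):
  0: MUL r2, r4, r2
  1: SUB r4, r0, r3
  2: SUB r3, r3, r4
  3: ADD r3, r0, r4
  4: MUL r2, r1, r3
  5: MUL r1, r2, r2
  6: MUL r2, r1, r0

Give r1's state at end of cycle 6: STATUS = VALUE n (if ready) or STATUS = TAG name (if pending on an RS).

cycle 1: issue MUL r2<-Mul1 // r0:3,r1:2,r2:Mul1,r3:4,r4:8
cycle 2: issue SUB r4<-Add1 // r0:3,r1:2,r2:Mul1,r3:4,r4:Add1
cycle 3: issue SUB r3<-Add2 // r0:3,r1:2,r2:Mul1,r3:Add2,r4:Add1
cycle 4: issue ADD r3<-Add3 // r0:3,r1:2,r2:Mul1,r3:Add3,r4:Add1
cycle 5: CDB Add1=-1; issue MUL r2<-Mul2 // r0:3,r1:2,r2:Mul2,r3:Add3,r4:-1
cycle 6: CDB Mul1=8; issue MUL r1<-Mul1 // r0:3,r1:Mul1,r2:Mul2,r3:Add3,r4:-1

STATUS = TAG Mul1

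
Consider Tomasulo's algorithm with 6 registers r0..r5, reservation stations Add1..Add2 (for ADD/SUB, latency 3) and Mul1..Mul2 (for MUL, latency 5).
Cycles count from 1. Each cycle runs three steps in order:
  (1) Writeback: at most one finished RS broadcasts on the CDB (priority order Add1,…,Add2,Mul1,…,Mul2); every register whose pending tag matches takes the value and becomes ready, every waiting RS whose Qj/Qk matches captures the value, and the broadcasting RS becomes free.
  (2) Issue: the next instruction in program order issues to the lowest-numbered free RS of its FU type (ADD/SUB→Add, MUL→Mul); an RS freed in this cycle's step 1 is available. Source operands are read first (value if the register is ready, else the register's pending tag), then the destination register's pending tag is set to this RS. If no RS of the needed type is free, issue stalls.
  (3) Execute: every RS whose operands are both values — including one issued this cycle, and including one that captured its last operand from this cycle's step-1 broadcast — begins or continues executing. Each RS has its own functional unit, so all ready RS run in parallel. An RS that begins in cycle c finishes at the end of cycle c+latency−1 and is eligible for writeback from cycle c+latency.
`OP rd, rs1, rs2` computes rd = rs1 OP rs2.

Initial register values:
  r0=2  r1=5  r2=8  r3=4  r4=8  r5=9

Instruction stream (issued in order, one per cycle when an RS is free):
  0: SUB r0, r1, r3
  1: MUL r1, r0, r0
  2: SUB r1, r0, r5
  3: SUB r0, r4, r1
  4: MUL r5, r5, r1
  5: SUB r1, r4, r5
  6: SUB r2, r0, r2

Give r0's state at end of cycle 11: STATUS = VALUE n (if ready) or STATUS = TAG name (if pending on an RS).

STATUS = VALUE 16

cycle 1: issue SUB r0<-Add1 // r0:Add1,r1:5,r2:8,r3:4,r4:8,r5:9
cycle 2: issue MUL r1<-Mul1 // r0:Add1,r1:Mul1,r2:8,r3:4,r4:8,r5:9
cycle 3: issue SUB r1<-Add2 // r0:Add1,r1:Add2,r2:8,r3:4,r4:8,r5:9
cycle 4: CDB Add1=1; issue SUB r0<-Add1 // r0:Add1,r1:Add2,r2:8,r3:4,r4:8,r5:9
cycle 5: issue MUL r5<-Mul2 // r0:Add1,r1:Add2,r2:8,r3:4,r4:8,r5:Mul2
cycle 6: stall // r0:Add1,r1:Add2,r2:8,r3:4,r4:8,r5:Mul2
cycle 7: CDB Add2=-8; issue SUB r1<-Add2 // r0:Add1,r1:Add2,r2:8,r3:4,r4:8,r5:Mul2
cycle 8: stall // r0:Add1,r1:Add2,r2:8,r3:4,r4:8,r5:Mul2
cycle 9: CDB Mul1=1; stall // r0:Add1,r1:Add2,r2:8,r3:4,r4:8,r5:Mul2
cycle 10: CDB Add1=16; issue SUB r2<-Add1 // r0:16,r1:Add2,r2:Add1,r3:4,r4:8,r5:Mul2
cycle 11: - // r0:16,r1:Add2,r2:Add1,r3:4,r4:8,r5:Mul2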